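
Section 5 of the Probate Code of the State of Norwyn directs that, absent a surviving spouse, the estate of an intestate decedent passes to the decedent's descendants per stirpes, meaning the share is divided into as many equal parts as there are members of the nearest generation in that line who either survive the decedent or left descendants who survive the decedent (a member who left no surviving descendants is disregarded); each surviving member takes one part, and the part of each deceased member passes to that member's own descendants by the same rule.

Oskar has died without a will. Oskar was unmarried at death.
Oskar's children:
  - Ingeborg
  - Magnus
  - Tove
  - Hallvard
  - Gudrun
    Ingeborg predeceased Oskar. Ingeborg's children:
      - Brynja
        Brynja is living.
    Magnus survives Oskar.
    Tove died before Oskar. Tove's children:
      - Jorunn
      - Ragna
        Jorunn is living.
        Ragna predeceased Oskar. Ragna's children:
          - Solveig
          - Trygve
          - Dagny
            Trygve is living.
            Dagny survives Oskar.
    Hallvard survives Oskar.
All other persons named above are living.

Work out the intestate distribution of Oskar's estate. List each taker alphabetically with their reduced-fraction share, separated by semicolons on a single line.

Brynja 1/5; Dagny 1/30; Gudrun 1/5; Hallvard 1/5; Jorunn 1/10; Magnus 1/5; Solveig 1/30; Trygve 1/30

There is no surviving spouse, so the entire estate passes to Oskar's descendants per stirpes.
The estate is divided into 5 equal shares of 1/5 among Ingeborg, Magnus, Tove, Hallvard, Gudrun.
Ingeborg predeceased; the 1/5 allotted to Ingeborg's branch passes to Ingeborg's issue by representation.
Brynja is the sole taker at this level and receives the full 1/5.
Magnus is living and takes 1/5.
Tove predeceased; the 1/5 allotted to Tove's branch passes to Tove's issue by representation.
The 1/5 is divided into 2 equal shares of 1/10 among Jorunn, Ragna.
Jorunn is living and takes 1/10.
Ragna predeceased; the 1/10 allotted to Ragna's branch passes to Ragna's issue by representation.
The 1/10 is divided into 3 equal shares of 1/30 among Solveig, Trygve, Dagny.
Solveig is living and takes 1/30.
Trygve is living and takes 1/30.
Dagny is living and takes 1/30.
Hallvard is living and takes 1/5.
Gudrun is living and takes 1/5.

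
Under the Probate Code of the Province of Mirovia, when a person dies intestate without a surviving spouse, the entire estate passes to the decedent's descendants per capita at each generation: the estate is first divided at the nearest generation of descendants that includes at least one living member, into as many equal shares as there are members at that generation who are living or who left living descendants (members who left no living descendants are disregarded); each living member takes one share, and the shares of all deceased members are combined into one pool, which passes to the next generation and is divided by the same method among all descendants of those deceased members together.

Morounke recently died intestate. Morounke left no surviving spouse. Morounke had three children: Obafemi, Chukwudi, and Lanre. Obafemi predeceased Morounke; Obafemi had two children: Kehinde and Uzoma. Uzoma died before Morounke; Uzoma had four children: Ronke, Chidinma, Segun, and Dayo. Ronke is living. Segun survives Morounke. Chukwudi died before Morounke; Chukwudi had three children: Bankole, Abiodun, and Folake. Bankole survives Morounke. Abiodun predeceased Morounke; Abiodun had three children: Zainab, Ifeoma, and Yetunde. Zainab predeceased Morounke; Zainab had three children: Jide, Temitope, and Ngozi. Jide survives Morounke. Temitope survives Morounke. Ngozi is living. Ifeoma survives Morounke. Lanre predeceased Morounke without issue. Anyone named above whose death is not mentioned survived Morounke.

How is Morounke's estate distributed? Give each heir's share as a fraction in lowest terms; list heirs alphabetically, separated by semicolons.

There is no surviving spouse, so the entire estate passes to Morounke's descendants per capita at each generation.
No one at generation 1 (Obafemi, Chukwudi) is living; moving to the next generation.
At generation 2 (Kehinde, Uzoma, Bankole, Abiodun, Folake) there are 5 shares of (1)/5 = 1/5 each.
Living: Kehinde, Bankole, and Folake — each takes 1/5.
Deceased: Uzoma and Abiodun. Their combined 2/5 is pooled and carried to generation 3.
At generation 3 (Ronke, Chidinma, Segun, Dayo, Zainab, Ifeoma, Yetunde) there are 7 shares of (2/5)/7 = 2/35 each.
Living: Ronke, Chidinma, Segun, Dayo, Ifeoma, and Yetunde — each takes 2/35.
Deceased: Zainab. That 2/35 share is carried to generation 4.
At generation 4 (Jide, Temitope, Ngozi) there are 3 shares of (2/35)/3 = 2/105 each.
Living: Jide, Temitope, and Ngozi — each takes 2/105.

Bankole 1/5; Chidinma 2/35; Dayo 2/35; Folake 1/5; Ifeoma 2/35; Jide 2/105; Kehinde 1/5; Ngozi 2/105; Ronke 2/35; Segun 2/35; Temitope 2/105; Yetunde 2/35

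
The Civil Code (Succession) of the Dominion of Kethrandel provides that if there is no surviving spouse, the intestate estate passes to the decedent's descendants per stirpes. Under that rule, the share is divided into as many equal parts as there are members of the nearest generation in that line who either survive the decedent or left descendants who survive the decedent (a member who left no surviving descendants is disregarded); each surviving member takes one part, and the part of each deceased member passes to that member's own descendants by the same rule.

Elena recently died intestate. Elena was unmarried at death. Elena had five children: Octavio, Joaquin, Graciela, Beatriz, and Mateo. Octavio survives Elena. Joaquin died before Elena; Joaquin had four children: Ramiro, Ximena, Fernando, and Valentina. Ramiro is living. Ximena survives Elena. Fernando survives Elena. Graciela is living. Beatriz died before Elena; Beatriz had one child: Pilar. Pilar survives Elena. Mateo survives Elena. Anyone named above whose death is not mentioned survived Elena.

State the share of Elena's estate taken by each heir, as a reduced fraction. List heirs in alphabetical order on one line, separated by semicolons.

Fernando 1/20; Graciela 1/5; Mateo 1/5; Octavio 1/5; Pilar 1/5; Ramiro 1/20; Valentina 1/20; Ximena 1/20

There is no surviving spouse, so the entire estate passes to Elena's descendants per stirpes.
The estate is divided into 5 equal shares of 1/5 among Octavio, Joaquin, Graciela, Beatriz, Mateo.
Octavio is living and takes 1/5.
Joaquin predeceased; the 1/5 allotted to Joaquin's branch passes to Joaquin's issue by representation.
The 1/5 is divided into 4 equal shares of 1/20 among Ramiro, Ximena, Fernando, Valentina.
Ramiro is living and takes 1/20.
Ximena is living and takes 1/20.
Fernando is living and takes 1/20.
Valentina is living and takes 1/20.
Graciela is living and takes 1/5.
Beatriz predeceased; the 1/5 allotted to Beatriz's branch passes to Beatriz's issue by representation.
Pilar is the sole taker at this level and receives the full 1/5.
Mateo is living and takes 1/5.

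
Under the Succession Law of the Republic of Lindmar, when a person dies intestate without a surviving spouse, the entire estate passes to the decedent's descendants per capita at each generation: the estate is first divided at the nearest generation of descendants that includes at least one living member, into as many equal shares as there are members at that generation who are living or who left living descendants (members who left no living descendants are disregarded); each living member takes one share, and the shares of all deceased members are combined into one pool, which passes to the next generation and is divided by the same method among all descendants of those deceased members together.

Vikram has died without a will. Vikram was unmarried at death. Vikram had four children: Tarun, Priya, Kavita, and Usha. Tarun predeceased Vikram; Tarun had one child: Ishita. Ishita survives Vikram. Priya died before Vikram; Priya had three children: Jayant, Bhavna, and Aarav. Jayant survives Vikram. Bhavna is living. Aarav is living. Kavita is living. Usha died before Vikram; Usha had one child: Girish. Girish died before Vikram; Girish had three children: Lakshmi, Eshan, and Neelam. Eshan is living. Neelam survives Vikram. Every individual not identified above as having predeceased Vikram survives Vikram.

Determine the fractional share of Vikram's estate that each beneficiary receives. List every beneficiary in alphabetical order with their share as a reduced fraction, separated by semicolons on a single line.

Aarav 3/20; Bhavna 3/20; Eshan 1/20; Ishita 3/20; Jayant 3/20; Kavita 1/4; Lakshmi 1/20; Neelam 1/20

There is no surviving spouse, so the entire estate passes to Vikram's descendants per capita at each generation.
At generation 1 (Tarun, Priya, Kavita, Usha) there are 4 shares of (1)/4 = 1/4 each.
Living: Kavita — each takes 1/4.
Deceased: Tarun, Priya, and Usha. Their combined 3/4 is pooled and carried to generation 2.
At generation 2 (Ishita, Jayant, Bhavna, Aarav, Girish) there are 5 shares of (3/4)/5 = 3/20 each.
Living: Ishita, Jayant, Bhavna, and Aarav — each takes 3/20.
Deceased: Girish. That 3/20 share is carried to generation 3.
At generation 3 (Lakshmi, Eshan, Neelam) there are 3 shares of (3/20)/3 = 1/20 each.
Living: Lakshmi, Eshan, and Neelam — each takes 1/20.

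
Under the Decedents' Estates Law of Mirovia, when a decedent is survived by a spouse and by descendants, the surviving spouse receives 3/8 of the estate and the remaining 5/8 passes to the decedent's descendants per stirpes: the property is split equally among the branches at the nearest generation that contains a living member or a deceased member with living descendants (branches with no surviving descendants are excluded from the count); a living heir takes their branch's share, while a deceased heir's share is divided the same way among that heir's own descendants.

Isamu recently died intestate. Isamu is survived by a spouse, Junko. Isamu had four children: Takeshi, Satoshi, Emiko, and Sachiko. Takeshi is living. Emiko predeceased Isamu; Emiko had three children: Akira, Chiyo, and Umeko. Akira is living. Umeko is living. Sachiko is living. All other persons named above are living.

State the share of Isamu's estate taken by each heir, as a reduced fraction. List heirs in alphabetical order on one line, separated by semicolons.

Akira 5/96; Chiyo 5/96; Junko 3/8; Sachiko 5/32; Satoshi 5/32; Takeshi 5/32; Umeko 5/96

Junko, as surviving spouse, takes 3/8.
The remaining 5/8 passes to Isamu's descendants per stirpes.
The 5/8 is divided into 4 equal shares of 5/32 among Takeshi, Satoshi, Emiko, Sachiko.
Takeshi is living and takes 5/32.
Satoshi is living and takes 5/32.
Emiko predeceased; the 5/32 allotted to Emiko's branch passes to Emiko's issue by representation.
The 5/32 is divided into 3 equal shares of 5/96 among Akira, Chiyo, Umeko.
Akira is living and takes 5/96.
Chiyo is living and takes 5/96.
Umeko is living and takes 5/96.
Sachiko is living and takes 5/32.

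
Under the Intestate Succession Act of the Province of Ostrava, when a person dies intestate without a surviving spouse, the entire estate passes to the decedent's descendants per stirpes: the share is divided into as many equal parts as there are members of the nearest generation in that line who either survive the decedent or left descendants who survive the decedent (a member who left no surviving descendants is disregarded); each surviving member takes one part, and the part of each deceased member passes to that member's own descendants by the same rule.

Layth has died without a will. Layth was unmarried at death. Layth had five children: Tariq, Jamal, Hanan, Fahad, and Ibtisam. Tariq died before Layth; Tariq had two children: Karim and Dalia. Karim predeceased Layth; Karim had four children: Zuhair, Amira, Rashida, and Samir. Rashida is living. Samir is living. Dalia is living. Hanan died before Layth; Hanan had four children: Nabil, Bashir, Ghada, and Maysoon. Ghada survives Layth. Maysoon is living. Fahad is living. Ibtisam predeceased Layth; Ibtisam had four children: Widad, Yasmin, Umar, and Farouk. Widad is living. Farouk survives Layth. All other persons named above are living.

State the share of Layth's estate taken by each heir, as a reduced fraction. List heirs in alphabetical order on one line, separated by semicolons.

There is no surviving spouse, so the entire estate passes to Layth's descendants per stirpes.
The estate is divided into 5 equal shares of 1/5 among Tariq, Jamal, Hanan, Fahad, Ibtisam.
Tariq predeceased; the 1/5 allotted to Tariq's branch passes to Tariq's issue by representation.
The 1/5 is divided into 2 equal shares of 1/10 among Karim, Dalia.
Karim predeceased; the 1/10 allotted to Karim's branch passes to Karim's issue by representation.
The 1/10 is divided into 4 equal shares of 1/40 among Zuhair, Amira, Rashida, Samir.
Zuhair is living and takes 1/40.
Amira is living and takes 1/40.
Rashida is living and takes 1/40.
Samir is living and takes 1/40.
Dalia is living and takes 1/10.
Jamal is living and takes 1/5.
Hanan predeceased; the 1/5 allotted to Hanan's branch passes to Hanan's issue by representation.
The 1/5 is divided into 4 equal shares of 1/20 among Nabil, Bashir, Ghada, Maysoon.
Nabil is living and takes 1/20.
Bashir is living and takes 1/20.
Ghada is living and takes 1/20.
Maysoon is living and takes 1/20.
Fahad is living and takes 1/5.
Ibtisam predeceased; the 1/5 allotted to Ibtisam's branch passes to Ibtisam's issue by representation.
The 1/5 is divided into 4 equal shares of 1/20 among Widad, Yasmin, Umar, Farouk.
Widad is living and takes 1/20.
Yasmin is living and takes 1/20.
Umar is living and takes 1/20.
Farouk is living and takes 1/20.

Amira 1/40; Bashir 1/20; Dalia 1/10; Fahad 1/5; Farouk 1/20; Ghada 1/20; Jamal 1/5; Maysoon 1/20; Nabil 1/20; Rashida 1/40; Samir 1/40; Umar 1/20; Widad 1/20; Yasmin 1/20; Zuhair 1/40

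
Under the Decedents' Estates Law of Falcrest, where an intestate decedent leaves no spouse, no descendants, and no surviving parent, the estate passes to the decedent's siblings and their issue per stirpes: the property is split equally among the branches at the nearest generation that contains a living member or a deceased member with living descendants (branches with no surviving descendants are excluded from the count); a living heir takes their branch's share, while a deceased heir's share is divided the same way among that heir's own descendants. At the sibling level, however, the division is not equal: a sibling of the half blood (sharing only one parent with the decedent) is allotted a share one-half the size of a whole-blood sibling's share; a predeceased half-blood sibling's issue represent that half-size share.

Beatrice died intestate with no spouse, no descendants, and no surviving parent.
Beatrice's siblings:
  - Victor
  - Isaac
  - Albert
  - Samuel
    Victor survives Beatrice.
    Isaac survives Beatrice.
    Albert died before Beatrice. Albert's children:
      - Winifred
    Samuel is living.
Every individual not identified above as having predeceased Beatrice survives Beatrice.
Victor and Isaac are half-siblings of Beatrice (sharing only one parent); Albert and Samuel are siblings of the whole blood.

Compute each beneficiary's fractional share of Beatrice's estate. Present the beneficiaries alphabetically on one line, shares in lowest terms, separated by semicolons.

Isaac 1/6; Samuel 1/3; Victor 1/6; Winifred 1/3

No spouse, descendants, or parent survives, so the estate passes to Beatrice's siblings per stirpes.
Half-blood siblings count for one-half the weight of whole-blood siblings at the initial division.
Dividing 1 in proportion to weights (total weight 3): Victor (weight 1/2) → 1/6; Isaac (weight 1/2) → 1/6; Albert (weight 1) → 1/3; Samuel (weight 1) → 1/3.
Victor is living and takes 1/6.
Isaac is living and takes 1/6.
Albert predeceased; the 1/3 allotted to Albert's branch passes to Albert's issue by representation.
Winifred is the sole taker at this level and receives the full 1/3.
Samuel is living and takes 1/3.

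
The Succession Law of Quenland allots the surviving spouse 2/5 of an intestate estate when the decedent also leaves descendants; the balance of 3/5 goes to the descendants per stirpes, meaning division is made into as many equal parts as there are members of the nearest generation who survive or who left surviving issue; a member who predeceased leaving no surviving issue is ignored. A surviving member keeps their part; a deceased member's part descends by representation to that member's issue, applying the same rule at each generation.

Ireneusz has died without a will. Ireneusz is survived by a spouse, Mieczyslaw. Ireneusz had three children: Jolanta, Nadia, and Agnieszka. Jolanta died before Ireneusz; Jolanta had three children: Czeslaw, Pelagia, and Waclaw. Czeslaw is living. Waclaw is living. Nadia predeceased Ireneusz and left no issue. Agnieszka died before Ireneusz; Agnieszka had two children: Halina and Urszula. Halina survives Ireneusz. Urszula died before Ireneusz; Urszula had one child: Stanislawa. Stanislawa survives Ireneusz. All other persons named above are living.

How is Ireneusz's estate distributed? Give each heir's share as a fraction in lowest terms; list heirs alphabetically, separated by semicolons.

Mieczyslaw, as surviving spouse, takes 2/5.
The remaining 3/5 passes to Ireneusz's descendants per stirpes.
Nadia left no surviving issue, so that branch lapses and is disregarded.
The 3/5 is divided into 2 equal shares of 3/10 among Jolanta, Agnieszka.
Jolanta predeceased; the 3/10 allotted to Jolanta's branch passes to Jolanta's issue by representation.
The 3/10 is divided into 3 equal shares of 1/10 among Czeslaw, Pelagia, Waclaw.
Czeslaw is living and takes 1/10.
Pelagia is living and takes 1/10.
Waclaw is living and takes 1/10.
Agnieszka predeceased; the 3/10 allotted to Agnieszka's branch passes to Agnieszka's issue by representation.
The 3/10 is divided into 2 equal shares of 3/20 among Halina, Urszula.
Halina is living and takes 3/20.
Urszula predeceased; the 3/20 allotted to Urszula's branch passes to Urszula's issue by representation.
Stanislawa is the sole taker at this level and receives the full 3/20.

Czeslaw 1/10; Halina 3/20; Mieczyslaw 2/5; Pelagia 1/10; Stanislawa 3/20; Waclaw 1/10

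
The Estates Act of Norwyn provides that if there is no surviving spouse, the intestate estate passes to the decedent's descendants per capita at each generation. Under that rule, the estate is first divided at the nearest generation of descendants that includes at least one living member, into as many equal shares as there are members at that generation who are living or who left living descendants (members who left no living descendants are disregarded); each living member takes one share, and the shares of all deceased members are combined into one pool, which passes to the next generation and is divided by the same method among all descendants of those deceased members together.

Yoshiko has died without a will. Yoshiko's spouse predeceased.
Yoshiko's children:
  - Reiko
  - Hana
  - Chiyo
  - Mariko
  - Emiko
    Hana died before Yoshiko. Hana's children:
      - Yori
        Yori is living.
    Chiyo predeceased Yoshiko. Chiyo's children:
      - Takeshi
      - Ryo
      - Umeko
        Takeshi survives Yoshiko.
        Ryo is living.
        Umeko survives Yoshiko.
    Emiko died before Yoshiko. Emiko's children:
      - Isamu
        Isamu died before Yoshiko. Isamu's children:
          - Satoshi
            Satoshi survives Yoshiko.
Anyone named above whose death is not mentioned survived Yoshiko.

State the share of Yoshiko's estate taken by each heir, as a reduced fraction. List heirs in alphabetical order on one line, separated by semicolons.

There is no surviving spouse, so the entire estate passes to Yoshiko's descendants per capita at each generation.
At generation 1 (Reiko, Hana, Chiyo, Mariko, Emiko) there are 5 shares of (1)/5 = 1/5 each.
Living: Reiko and Mariko — each takes 1/5.
Deceased: Hana, Chiyo, and Emiko. Their combined 3/5 is pooled and carried to generation 2.
At generation 2 (Yori, Takeshi, Ryo, Umeko, Isamu) there are 5 shares of (3/5)/5 = 3/25 each.
Living: Yori, Takeshi, Ryo, and Umeko — each takes 3/25.
Deceased: Isamu. That 3/25 share is carried to generation 3.
At generation 3 (Satoshi) there are 1 shares of (3/25)/1 = 3/25 each.
Living: Satoshi — each takes 3/25.

Mariko 1/5; Reiko 1/5; Ryo 3/25; Satoshi 3/25; Takeshi 3/25; Umeko 3/25; Yori 3/25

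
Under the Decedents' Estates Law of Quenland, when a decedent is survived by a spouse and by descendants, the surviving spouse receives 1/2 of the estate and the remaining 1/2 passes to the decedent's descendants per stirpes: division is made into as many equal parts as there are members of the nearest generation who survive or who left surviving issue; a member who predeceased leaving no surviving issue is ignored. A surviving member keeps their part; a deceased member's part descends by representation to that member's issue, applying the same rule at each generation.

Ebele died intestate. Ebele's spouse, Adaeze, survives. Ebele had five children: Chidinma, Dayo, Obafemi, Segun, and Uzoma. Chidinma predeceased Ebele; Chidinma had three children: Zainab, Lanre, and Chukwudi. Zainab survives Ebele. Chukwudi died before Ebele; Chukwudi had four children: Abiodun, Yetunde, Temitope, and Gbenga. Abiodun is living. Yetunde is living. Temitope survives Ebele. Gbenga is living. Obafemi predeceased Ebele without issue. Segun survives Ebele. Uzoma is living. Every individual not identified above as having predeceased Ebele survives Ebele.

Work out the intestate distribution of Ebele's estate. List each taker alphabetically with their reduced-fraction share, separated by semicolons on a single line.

Abiodun 1/96; Adaeze 1/2; Dayo 1/8; Gbenga 1/96; Lanre 1/24; Segun 1/8; Temitope 1/96; Uzoma 1/8; Yetunde 1/96; Zainab 1/24

Adaeze, as surviving spouse, takes 1/2.
The remaining 1/2 passes to Ebele's descendants per stirpes.
Obafemi left no surviving issue, so that branch lapses and is disregarded.
The 1/2 is divided into 4 equal shares of 1/8 among Chidinma, Dayo, Segun, Uzoma.
Chidinma predeceased; the 1/8 allotted to Chidinma's branch passes to Chidinma's issue by representation.
The 1/8 is divided into 3 equal shares of 1/24 among Zainab, Lanre, Chukwudi.
Zainab is living and takes 1/24.
Lanre is living and takes 1/24.
Chukwudi predeceased; the 1/24 allotted to Chukwudi's branch passes to Chukwudi's issue by representation.
The 1/24 is divided into 4 equal shares of 1/96 among Abiodun, Yetunde, Temitope, Gbenga.
Abiodun is living and takes 1/96.
Yetunde is living and takes 1/96.
Temitope is living and takes 1/96.
Gbenga is living and takes 1/96.
Dayo is living and takes 1/8.
Segun is living and takes 1/8.
Uzoma is living and takes 1/8.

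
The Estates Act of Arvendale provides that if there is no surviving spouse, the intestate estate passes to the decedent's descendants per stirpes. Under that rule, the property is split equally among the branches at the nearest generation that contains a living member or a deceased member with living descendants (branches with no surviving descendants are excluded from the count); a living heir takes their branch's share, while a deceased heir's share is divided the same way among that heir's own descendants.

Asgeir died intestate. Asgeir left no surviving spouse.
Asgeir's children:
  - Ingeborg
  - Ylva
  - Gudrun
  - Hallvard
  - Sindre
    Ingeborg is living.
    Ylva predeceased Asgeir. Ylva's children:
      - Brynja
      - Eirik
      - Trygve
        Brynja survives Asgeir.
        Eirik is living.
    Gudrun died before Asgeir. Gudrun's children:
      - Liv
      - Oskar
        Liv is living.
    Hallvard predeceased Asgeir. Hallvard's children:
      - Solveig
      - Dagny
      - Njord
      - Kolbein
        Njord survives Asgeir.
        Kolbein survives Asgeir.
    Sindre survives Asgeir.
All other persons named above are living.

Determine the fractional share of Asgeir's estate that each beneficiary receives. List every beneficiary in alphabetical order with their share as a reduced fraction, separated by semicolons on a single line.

Brynja 1/15; Dagny 1/20; Eirik 1/15; Ingeborg 1/5; Kolbein 1/20; Liv 1/10; Njord 1/20; Oskar 1/10; Sindre 1/5; Solveig 1/20; Trygve 1/15

There is no surviving spouse, so the entire estate passes to Asgeir's descendants per stirpes.
The estate is divided into 5 equal shares of 1/5 among Ingeborg, Ylva, Gudrun, Hallvard, Sindre.
Ingeborg is living and takes 1/5.
Ylva predeceased; the 1/5 allotted to Ylva's branch passes to Ylva's issue by representation.
The 1/5 is divided into 3 equal shares of 1/15 among Brynja, Eirik, Trygve.
Brynja is living and takes 1/15.
Eirik is living and takes 1/15.
Trygve is living and takes 1/15.
Gudrun predeceased; the 1/5 allotted to Gudrun's branch passes to Gudrun's issue by representation.
The 1/5 is divided into 2 equal shares of 1/10 among Liv, Oskar.
Liv is living and takes 1/10.
Oskar is living and takes 1/10.
Hallvard predeceased; the 1/5 allotted to Hallvard's branch passes to Hallvard's issue by representation.
The 1/5 is divided into 4 equal shares of 1/20 among Solveig, Dagny, Njord, Kolbein.
Solveig is living and takes 1/20.
Dagny is living and takes 1/20.
Njord is living and takes 1/20.
Kolbein is living and takes 1/20.
Sindre is living and takes 1/5.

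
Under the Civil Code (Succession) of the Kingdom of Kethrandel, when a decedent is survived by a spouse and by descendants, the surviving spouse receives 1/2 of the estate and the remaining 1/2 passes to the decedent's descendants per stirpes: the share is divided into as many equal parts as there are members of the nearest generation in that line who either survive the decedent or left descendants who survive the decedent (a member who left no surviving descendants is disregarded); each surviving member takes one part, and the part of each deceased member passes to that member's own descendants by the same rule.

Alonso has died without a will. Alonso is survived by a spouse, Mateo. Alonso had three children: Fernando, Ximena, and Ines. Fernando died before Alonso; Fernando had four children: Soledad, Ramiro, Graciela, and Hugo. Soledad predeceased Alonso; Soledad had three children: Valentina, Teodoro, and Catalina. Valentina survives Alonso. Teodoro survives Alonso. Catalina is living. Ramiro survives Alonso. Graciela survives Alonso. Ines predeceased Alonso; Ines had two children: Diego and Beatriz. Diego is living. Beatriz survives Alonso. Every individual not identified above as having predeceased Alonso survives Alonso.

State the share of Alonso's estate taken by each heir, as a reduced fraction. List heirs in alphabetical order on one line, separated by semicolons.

Beatriz 1/12; Catalina 1/72; Diego 1/12; Graciela 1/24; Hugo 1/24; Mateo 1/2; Ramiro 1/24; Teodoro 1/72; Valentina 1/72; Ximena 1/6

Mateo, as surviving spouse, takes 1/2.
The remaining 1/2 passes to Alonso's descendants per stirpes.
The 1/2 is divided into 3 equal shares of 1/6 among Fernando, Ximena, Ines.
Fernando predeceased; the 1/6 allotted to Fernando's branch passes to Fernando's issue by representation.
The 1/6 is divided into 4 equal shares of 1/24 among Soledad, Ramiro, Graciela, Hugo.
Soledad predeceased; the 1/24 allotted to Soledad's branch passes to Soledad's issue by representation.
The 1/24 is divided into 3 equal shares of 1/72 among Valentina, Teodoro, Catalina.
Valentina is living and takes 1/72.
Teodoro is living and takes 1/72.
Catalina is living and takes 1/72.
Ramiro is living and takes 1/24.
Graciela is living and takes 1/24.
Hugo is living and takes 1/24.
Ximena is living and takes 1/6.
Ines predeceased; the 1/6 allotted to Ines's branch passes to Ines's issue by representation.
The 1/6 is divided into 2 equal shares of 1/12 among Diego, Beatriz.
Diego is living and takes 1/12.
Beatriz is living and takes 1/12.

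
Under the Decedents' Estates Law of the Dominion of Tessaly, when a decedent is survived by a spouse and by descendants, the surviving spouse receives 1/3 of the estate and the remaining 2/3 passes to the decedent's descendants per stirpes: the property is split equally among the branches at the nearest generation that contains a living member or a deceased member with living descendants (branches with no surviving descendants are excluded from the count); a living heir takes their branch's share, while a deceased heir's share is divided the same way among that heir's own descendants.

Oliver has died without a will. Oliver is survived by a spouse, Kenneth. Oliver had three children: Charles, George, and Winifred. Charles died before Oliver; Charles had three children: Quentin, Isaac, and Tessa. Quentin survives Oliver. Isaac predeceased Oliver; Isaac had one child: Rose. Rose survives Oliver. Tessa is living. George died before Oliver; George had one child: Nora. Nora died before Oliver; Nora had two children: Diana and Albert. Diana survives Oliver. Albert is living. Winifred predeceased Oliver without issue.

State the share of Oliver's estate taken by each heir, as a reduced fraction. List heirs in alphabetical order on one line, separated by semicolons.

Kenneth, as surviving spouse, takes 1/3.
The remaining 2/3 passes to Oliver's descendants per stirpes.
Winifred left no surviving issue, so that branch lapses and is disregarded.
The 2/3 is divided into 2 equal shares of 1/3 among Charles, George.
Charles predeceased; the 1/3 allotted to Charles's branch passes to Charles's issue by representation.
The 1/3 is divided into 3 equal shares of 1/9 among Quentin, Isaac, Tessa.
Quentin is living and takes 1/9.
Isaac predeceased; the 1/9 allotted to Isaac's branch passes to Isaac's issue by representation.
Rose is the sole taker at this level and receives the full 1/9.
Tessa is living and takes 1/9.
George predeceased; the 1/3 allotted to George's branch passes to George's issue by representation.
Nora's line is the sole branch at this level, so the full 1/3 passes to Nora's issue by representation.
The 1/3 is divided into 2 equal shares of 1/6 among Diana, Albert.
Diana is living and takes 1/6.
Albert is living and takes 1/6.

Albert 1/6; Diana 1/6; Kenneth 1/3; Quentin 1/9; Rose 1/9; Tessa 1/9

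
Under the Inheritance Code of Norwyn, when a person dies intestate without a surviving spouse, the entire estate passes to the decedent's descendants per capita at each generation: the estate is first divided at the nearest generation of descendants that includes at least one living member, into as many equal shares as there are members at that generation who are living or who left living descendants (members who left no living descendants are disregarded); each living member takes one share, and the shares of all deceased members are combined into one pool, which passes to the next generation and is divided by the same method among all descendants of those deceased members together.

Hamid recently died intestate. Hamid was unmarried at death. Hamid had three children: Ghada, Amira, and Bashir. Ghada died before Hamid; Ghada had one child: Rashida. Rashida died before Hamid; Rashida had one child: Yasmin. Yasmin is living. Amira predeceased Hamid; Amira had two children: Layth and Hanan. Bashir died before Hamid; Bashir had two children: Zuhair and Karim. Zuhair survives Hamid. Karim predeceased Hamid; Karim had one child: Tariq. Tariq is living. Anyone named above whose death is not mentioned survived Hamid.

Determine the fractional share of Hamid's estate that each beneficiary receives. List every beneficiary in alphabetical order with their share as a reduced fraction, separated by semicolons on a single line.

Hanan 1/5; Layth 1/5; Tariq 1/5; Yasmin 1/5; Zuhair 1/5

There is no surviving spouse, so the entire estate passes to Hamid's descendants per capita at each generation.
No one at generation 1 (Ghada, Amira, Bashir) is living; moving to the next generation.
At generation 2 (Rashida, Layth, Hanan, Zuhair, Karim) there are 5 shares of (1)/5 = 1/5 each.
Living: Layth, Hanan, and Zuhair — each takes 1/5.
Deceased: Rashida and Karim. Their combined 2/5 is pooled and carried to generation 3.
At generation 3 (Yasmin, Tariq) there are 2 shares of (2/5)/2 = 1/5 each.
Living: Yasmin and Tariq — each takes 1/5.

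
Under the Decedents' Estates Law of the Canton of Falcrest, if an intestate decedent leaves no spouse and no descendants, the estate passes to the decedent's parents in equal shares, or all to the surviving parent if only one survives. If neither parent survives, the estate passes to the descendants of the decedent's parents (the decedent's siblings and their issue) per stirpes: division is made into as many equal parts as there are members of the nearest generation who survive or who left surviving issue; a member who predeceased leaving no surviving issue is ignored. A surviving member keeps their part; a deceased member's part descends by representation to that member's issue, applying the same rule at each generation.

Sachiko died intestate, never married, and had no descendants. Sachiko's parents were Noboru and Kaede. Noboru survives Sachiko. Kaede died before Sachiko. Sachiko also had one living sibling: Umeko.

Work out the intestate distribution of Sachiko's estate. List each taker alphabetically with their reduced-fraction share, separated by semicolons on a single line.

Only one parent, Noboru, survives, so Noboru takes the entire estate. The siblings take nothing because a surviving parent has priority.

Noboru 1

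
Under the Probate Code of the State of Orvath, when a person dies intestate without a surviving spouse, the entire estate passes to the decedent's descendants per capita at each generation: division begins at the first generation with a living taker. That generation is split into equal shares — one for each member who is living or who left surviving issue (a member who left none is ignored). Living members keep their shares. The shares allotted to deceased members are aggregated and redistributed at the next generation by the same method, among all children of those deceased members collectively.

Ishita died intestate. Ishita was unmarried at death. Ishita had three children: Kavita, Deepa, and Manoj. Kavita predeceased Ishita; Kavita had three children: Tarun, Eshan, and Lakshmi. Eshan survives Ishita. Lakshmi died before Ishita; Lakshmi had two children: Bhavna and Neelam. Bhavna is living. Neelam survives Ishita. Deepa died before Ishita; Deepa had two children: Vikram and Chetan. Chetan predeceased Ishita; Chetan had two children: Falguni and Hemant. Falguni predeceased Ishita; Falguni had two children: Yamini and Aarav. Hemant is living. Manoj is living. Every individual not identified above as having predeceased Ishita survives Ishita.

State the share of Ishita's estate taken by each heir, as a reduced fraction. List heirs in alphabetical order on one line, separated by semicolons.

There is no surviving spouse, so the entire estate passes to Ishita's descendants per capita at each generation.
At generation 1 (Kavita, Deepa, Manoj) there are 3 shares of (1)/3 = 1/3 each.
Living: Manoj — each takes 1/3.
Deceased: Kavita and Deepa. Their combined 2/3 is pooled and carried to generation 2.
At generation 2 (Tarun, Eshan, Lakshmi, Vikram, Chetan) there are 5 shares of (2/3)/5 = 2/15 each.
Living: Tarun, Eshan, and Vikram — each takes 2/15.
Deceased: Lakshmi and Chetan. Their combined 4/15 is pooled and carried to generation 3.
At generation 3 (Bhavna, Neelam, Falguni, Hemant) there are 4 shares of (4/15)/4 = 1/15 each.
Living: Bhavna, Neelam, and Hemant — each takes 1/15.
Deceased: Falguni. That 1/15 share is carried to generation 4.
At generation 4 (Yamini, Aarav) there are 2 shares of (1/15)/2 = 1/30 each.
Living: Yamini and Aarav — each takes 1/30.

Aarav 1/30; Bhavna 1/15; Eshan 2/15; Hemant 1/15; Manoj 1/3; Neelam 1/15; Tarun 2/15; Vikram 2/15; Yamini 1/30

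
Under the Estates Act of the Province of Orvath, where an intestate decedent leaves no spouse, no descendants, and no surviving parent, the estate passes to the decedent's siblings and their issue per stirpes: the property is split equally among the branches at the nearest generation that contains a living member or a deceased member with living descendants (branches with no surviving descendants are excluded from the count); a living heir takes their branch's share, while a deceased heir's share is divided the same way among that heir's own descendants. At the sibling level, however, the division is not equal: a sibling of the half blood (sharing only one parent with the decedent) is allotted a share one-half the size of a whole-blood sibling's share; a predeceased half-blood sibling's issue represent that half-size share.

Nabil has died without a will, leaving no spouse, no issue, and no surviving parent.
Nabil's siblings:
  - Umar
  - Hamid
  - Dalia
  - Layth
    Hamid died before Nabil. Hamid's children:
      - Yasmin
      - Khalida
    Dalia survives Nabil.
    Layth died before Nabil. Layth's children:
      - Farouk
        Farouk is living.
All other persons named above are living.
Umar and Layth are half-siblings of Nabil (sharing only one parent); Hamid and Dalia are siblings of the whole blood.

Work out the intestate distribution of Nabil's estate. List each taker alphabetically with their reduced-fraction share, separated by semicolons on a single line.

Dalia 1/3; Farouk 1/6; Khalida 1/6; Umar 1/6; Yasmin 1/6

No spouse, descendants, or parent survives, so the estate passes to Nabil's siblings per stirpes.
Half-blood siblings count for one-half the weight of whole-blood siblings at the initial division.
Dividing 1 in proportion to weights (total weight 3): Umar (weight 1/2) → 1/6; Hamid (weight 1) → 1/3; Dalia (weight 1) → 1/3; Layth (weight 1/2) → 1/6.
Umar is living and takes 1/6.
Hamid predeceased; the 1/3 allotted to Hamid's branch passes to Hamid's issue by representation.
The 1/3 is divided into 2 equal shares of 1/6 among Yasmin, Khalida.
Yasmin is living and takes 1/6.
Khalida is living and takes 1/6.
Dalia is living and takes 1/3.
Layth predeceased; the 1/6 allotted to Layth's branch passes to Layth's issue by representation.
Farouk is the sole taker at this level and receives the full 1/6.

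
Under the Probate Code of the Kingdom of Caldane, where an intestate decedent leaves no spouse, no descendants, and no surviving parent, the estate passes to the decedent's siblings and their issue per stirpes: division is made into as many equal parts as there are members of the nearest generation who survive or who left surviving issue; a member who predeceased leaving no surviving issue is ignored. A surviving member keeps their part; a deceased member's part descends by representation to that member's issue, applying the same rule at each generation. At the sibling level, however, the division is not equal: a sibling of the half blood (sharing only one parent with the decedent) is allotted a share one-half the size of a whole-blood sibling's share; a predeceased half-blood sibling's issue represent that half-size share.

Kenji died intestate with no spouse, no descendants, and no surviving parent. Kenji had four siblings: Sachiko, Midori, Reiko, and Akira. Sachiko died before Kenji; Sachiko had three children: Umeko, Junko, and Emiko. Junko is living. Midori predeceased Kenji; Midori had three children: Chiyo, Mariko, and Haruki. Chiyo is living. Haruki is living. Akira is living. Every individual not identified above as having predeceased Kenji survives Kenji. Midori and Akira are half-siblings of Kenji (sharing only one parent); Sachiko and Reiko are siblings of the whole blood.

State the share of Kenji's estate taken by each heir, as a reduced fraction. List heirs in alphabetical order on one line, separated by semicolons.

Akira 1/6; Chiyo 1/18; Emiko 1/9; Haruki 1/18; Junko 1/9; Mariko 1/18; Reiko 1/3; Umeko 1/9

No spouse, descendants, or parent survives, so the estate passes to Kenji's siblings per stirpes.
Half-blood siblings count for one-half the weight of whole-blood siblings at the initial division.
Dividing 1 in proportion to weights (total weight 3): Sachiko (weight 1) → 1/3; Midori (weight 1/2) → 1/6; Reiko (weight 1) → 1/3; Akira (weight 1/2) → 1/6.
Sachiko predeceased; the 1/3 allotted to Sachiko's branch passes to Sachiko's issue by representation.
The 1/3 is divided into 3 equal shares of 1/9 among Umeko, Junko, Emiko.
Umeko is living and takes 1/9.
Junko is living and takes 1/9.
Emiko is living and takes 1/9.
Midori predeceased; the 1/6 allotted to Midori's branch passes to Midori's issue by representation.
The 1/6 is divided into 3 equal shares of 1/18 among Chiyo, Mariko, Haruki.
Chiyo is living and takes 1/18.
Mariko is living and takes 1/18.
Haruki is living and takes 1/18.
Reiko is living and takes 1/3.
Akira is living and takes 1/6.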